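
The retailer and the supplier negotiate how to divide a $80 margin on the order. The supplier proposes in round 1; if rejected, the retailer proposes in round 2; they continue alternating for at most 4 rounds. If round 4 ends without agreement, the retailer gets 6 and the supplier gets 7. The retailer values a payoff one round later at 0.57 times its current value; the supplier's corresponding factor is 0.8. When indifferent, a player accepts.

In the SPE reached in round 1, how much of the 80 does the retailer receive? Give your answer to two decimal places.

Work backward from the last round.
Round 4 (the retailer proposes): the supplier gets 7 if talks fail, so the retailer offers 7 and keeps 73.
Round 3 (the supplier proposes): the retailer can get 73 next round, worth 0.57 × 73 = 41.61 now; the supplier offers that and keeps 38.39.
Round 2 (the retailer proposes): the supplier can get 38.39 next round, worth 0.8 × 38.39 = 30.712 now. The retailer offers 30.712 and keeps 80 − 30.712 = 49.288.
Round 1 (the supplier proposes): the retailer can get 49.288 next round, worth 0.57 × 49.288 = 28.09416 now, so the supplier offers 28.09416, keeping 51.90584.

28.09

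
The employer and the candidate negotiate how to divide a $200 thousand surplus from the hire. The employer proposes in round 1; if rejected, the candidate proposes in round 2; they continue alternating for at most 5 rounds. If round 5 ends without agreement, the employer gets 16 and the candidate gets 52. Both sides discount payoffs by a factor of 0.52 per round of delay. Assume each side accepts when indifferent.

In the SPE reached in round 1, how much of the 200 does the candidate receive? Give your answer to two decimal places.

Round 5 (the employer proposes): the candidate gets 52 if talks fail, so the employer offers 52 and keeps 148.
Round 4 (the candidate proposes): the employer can get 148 next round, worth 0.52 × 148 = 76.96 now, so the candidate offers 76.96, keeping 123.04.
Round 3 (the employer proposes): the candidate can get 123.04 next round, worth 0.52 × 123.04 = 63.9808 now; the employer offers that and keeps 136.0192.
Round 2 (the candidate proposes): the employer can get 136.0192 next round, worth 0.52 × 136.0192 = 70.729984 now; the candidate offers that and keeps 129.270016.
Round 1 (the employer proposes): the candidate can get 129.270016 next round, worth 0.52 × 129.270016 = 67.22040832 now; the employer offers that and keeps 132.77959168.

67.22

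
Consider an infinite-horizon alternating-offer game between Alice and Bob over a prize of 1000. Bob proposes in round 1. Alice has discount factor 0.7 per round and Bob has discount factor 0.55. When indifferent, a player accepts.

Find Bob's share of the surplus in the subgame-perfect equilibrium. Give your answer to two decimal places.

In a stationary SPE each proposer offers the other exactly their discounted continuation value.
If Bob keeps x when proposing and Alice keeps y when proposing, then x = 1000 − 0.7y and y = 1000 − 0.55x.
Solving: x = 1000(1 − 0.7) / (1 − 0.55·0.7) = 300 / 0.615 ≈ 487.8049.
Alice gets 1000 − 487.8049 ≈ 512.1951.

487.80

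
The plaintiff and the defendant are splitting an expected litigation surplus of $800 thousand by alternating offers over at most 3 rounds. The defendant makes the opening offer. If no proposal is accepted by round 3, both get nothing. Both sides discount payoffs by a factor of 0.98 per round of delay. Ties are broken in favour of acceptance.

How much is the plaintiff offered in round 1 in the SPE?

15.68

Round 3 (the defendant proposes): the plaintiff will accept anything ≥ 0, so the defendant offers 0 and keeps 800.
Round 2 (the plaintiff proposes): the defendant can get 800 next round, worth 0.98 × 800 = 784 now, so the plaintiff offers 784, keeping 16.
Round 1 (the defendant proposes): the plaintiff can get 16 next round, worth 0.98 × 16 = 15.68 now. The defendant offers 15.68 and keeps 800 − 15.68 = 784.32.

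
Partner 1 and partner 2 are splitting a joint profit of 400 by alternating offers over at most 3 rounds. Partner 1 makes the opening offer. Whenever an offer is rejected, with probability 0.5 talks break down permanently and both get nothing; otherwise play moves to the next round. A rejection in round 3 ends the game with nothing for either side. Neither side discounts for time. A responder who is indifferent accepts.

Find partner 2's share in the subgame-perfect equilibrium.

100

Round 3 (partner 1 proposes): partner 2 will accept anything ≥ 0, so partner 1 offers 0 and keeps 400.
Round 2 (partner 2 proposes): rejecting gives partner 1 an expected 0.5 × 400 = 200. Partner 2 offers 200 and keeps 400 − 200 = 200.
Round 1 (partner 1 proposes): rejecting gives partner 2 an expected 0.5 × 200 = 100. Partner 1 offers 100 and keeps 400 − 100 = 300.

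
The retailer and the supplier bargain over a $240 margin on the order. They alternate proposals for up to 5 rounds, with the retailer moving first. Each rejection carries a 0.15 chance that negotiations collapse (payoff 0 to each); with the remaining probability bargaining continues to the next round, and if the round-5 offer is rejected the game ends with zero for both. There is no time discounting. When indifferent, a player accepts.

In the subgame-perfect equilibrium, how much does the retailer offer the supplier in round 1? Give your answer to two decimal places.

By backward induction:
Round 5 (the retailer proposes): the supplier will accept anything ≥ 0, so the retailer offers 0 and keeps 240.
Round 4 (the supplier proposes): rejecting gives the retailer an expected 0.85 × 240 = 204, so the supplier offers 204, keeping 36.
Round 3 (the retailer proposes): rejecting gives the supplier an expected 0.85 × 36 = 30.6. The retailer offers 30.6 and keeps 240 − 30.6 = 209.4.
Round 2 (the supplier proposes): rejecting gives the retailer an expected 0.85 × 209.4 = 177.99, so the supplier offers 177.99, keeping 62.01.
Round 1 (the retailer proposes): rejecting gives the supplier an expected 0.85 × 62.01 = 52.7085. The retailer offers 52.7085 and keeps 240 − 52.7085 = 187.2915.

52.71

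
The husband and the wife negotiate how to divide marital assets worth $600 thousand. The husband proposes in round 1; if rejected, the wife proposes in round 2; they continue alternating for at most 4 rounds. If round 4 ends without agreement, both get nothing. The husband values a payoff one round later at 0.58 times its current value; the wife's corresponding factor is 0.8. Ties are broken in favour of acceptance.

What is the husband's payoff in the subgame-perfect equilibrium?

175.68

Round 4 (the wife proposes): rejection yields 0 for the husband; the wife offers 0 and keeps 600.
Round 3 (the husband proposes): the wife can get 600 next round, worth 0.8 × 600 = 480 now; the husband offers that and keeps 120.
Round 2 (the wife proposes): the husband can get 120 next round, worth 0.58 × 120 = 69.6 now, so the wife offers 69.6, keeping 530.4.
Round 1 (the husband proposes): the wife can get 530.4 next round, worth 0.8 × 530.4 = 424.32 now; the husband offers that and keeps 175.68.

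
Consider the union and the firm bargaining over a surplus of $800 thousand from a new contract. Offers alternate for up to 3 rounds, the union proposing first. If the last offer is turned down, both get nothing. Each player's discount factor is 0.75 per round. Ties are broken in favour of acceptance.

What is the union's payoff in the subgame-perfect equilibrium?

Round 3 (the union proposes): rejection yields 0 for the firm; the union offers 0 and keeps 800.
Round 2 (the firm proposes): the union can get 800 next round, worth 0.75 × 800 = 600 now. The firm offers 600 and keeps 800 − 600 = 200.
Round 1 (the union proposes): the firm can get 200 next round, worth 0.75 × 200 = 150 now. The union offers 150 and keeps 800 − 150 = 650.

650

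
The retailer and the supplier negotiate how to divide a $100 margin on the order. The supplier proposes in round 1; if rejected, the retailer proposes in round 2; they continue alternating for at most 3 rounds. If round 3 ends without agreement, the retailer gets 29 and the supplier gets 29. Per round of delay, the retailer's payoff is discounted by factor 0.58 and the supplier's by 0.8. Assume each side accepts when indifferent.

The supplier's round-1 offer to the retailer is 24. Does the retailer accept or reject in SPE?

Round 3 (the supplier proposes): the retailer gets 29 if talks fail, so the supplier offers 29 and keeps 71.
Round 2 (the retailer proposes): the supplier can get 71 next round, worth 0.8 × 71 = 56.8 now; the retailer offers that and keeps 43.2.
So by rejecting in round 1, the retailer gets 43.2 next round, worth 0.58 × 43.2 = 25.056 now.
Offer 24 < 25.056, so the retailer rejects.

Reject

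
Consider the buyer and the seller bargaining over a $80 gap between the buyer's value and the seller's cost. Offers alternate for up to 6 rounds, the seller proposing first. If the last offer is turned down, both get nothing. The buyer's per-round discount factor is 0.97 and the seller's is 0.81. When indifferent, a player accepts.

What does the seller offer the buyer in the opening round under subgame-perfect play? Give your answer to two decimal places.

74.23

Work backward from the last round.
Round 6 (the buyer proposes): the seller will accept anything ≥ 0, so the buyer offers 0 and keeps 80.
Round 5 (the seller proposes): the buyer can get 80 next round, worth 0.97 × 80 = 77.6 now; the seller offers that and keeps 2.4.
Round 4 (the buyer proposes): the seller can get 2.4 next round, worth 0.81 × 2.4 = 1.944 now, so the buyer offers 1.944, keeping 78.056.
Round 3 (the seller proposes): the buyer can get 78.056 next round, worth 0.97 × 78.056 = 75.71432 now, so the seller offers 75.71432, keeping 4.28568.
Round 2 (the buyer proposes): the seller can get 4.28568 next round, worth 0.81 × 4.28568 = 3.4714008 now, so the buyer offers 3.4714008, keeping 76.5285992.
Round 1 (the seller proposes): the buyer can get 76.5285992 next round, worth 0.97 × 76.5285992 = 74.232741224 now; the seller offers that and keeps 5.767258776.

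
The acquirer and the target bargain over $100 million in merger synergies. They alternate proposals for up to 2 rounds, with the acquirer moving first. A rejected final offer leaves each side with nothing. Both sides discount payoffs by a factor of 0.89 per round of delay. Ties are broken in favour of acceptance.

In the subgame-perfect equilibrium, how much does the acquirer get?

Round 2 (the target proposes): rejection yields 0 for the acquirer; the target offers 0 and keeps 100.
Round 1 (the acquirer proposes): the target can get 100 next round, worth 0.89 × 100 = 89 now, so the acquirer offers 89, keeping 11.

11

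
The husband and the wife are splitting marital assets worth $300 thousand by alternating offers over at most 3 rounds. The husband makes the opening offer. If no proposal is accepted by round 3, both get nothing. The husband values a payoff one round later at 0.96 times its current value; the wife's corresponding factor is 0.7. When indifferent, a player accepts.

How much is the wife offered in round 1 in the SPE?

Solve by backward induction from round 3.
Round 3 (the husband proposes): rejection yields 0 for the wife; the husband offers 0 and keeps 300.
Round 2 (the wife proposes): the husband can get 300 next round, worth 0.96 × 300 = 288 now, so the wife offers 288, keeping 12.
Round 1 (the husband proposes): the wife can get 12 next round, worth 0.7 × 12 = 8.4 now. The husband offers 8.4 and keeps 300 − 8.4 = 291.6.

8.4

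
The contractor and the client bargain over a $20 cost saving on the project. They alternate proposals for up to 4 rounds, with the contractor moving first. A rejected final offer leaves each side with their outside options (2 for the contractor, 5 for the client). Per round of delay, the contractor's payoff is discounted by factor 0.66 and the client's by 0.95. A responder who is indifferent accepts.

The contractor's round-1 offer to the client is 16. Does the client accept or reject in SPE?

Round 4 (the client proposes): the contractor gets 2 if talks fail, so the client offers 2 and keeps 18.
Round 3 (the contractor proposes): the client can get 18 next round, worth 0.95 × 18 = 17.1 now, so the contractor offers 17.1, keeping 2.9.
Round 2 (the client proposes): the contractor can get 2.9 next round, worth 0.66 × 2.9 = 1.914 now. The client offers 1.914 and keeps 20 − 1.914 = 18.086.
So by rejecting in round 1, the client gets 18.086 next round, worth 0.95 × 18.086 = 17.1817 now.
Offer 16 < 17.1817, so the client rejects.

Reject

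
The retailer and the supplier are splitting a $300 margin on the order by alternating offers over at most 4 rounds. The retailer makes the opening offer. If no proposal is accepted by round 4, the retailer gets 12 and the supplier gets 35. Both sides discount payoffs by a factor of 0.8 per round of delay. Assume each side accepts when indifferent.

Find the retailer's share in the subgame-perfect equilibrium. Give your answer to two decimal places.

Round 4 (the supplier proposes): the retailer gets 12 if talks fail, so the supplier offers 12 and keeps 288.
Round 3 (the retailer proposes): the supplier can get 288 next round, worth 0.8 × 288 = 230.4 now. The retailer offers 230.4 and keeps 300 − 230.4 = 69.6.
Round 2 (the supplier proposes): the retailer can get 69.6 next round, worth 0.8 × 69.6 = 55.68 now; the supplier offers that and keeps 244.32.
Round 1 (the retailer proposes): the supplier can get 244.32 next round, worth 0.8 × 244.32 = 195.456 now, so the retailer offers 195.456, keeping 104.544.

104.54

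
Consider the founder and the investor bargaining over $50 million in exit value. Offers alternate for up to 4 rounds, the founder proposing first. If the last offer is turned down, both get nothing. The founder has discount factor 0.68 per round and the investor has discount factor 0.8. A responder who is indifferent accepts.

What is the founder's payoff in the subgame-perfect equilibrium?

Solve by backward induction from round 4.
Round 4 (the investor proposes): the founder will accept anything ≥ 0, so the investor offers 0 and keeps 50.
Round 3 (the founder proposes): the investor can get 50 next round, worth 0.8 × 50 = 40 now. The founder offers 40 and keeps 50 − 40 = 10.
Round 2 (the investor proposes): the founder can get 10 next round, worth 0.68 × 10 = 6.8 now. The investor offers 6.8 and keeps 50 − 6.8 = 43.2.
Round 1 (the founder proposes): the investor can get 43.2 next round, worth 0.8 × 43.2 = 34.56 now, so the founder offers 34.56, keeping 15.44.

15.44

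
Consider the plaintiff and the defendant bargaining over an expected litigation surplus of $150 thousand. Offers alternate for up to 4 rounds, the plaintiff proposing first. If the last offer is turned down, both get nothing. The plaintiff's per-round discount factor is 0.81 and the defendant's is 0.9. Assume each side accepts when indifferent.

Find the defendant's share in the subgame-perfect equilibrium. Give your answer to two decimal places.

124.07

Round 4 (the defendant proposes): the plaintiff will accept anything ≥ 0, so the defendant offers 0 and keeps 150.
Round 3 (the plaintiff proposes): the defendant can get 150 next round, worth 0.9 × 150 = 135 now; the plaintiff offers that and keeps 15.
Round 2 (the defendant proposes): the plaintiff can get 15 next round, worth 0.81 × 15 = 12.15 now; the defendant offers that and keeps 137.85.
Round 1 (the plaintiff proposes): the defendant can get 137.85 next round, worth 0.9 × 137.85 = 124.065 now. The plaintiff offers 124.065 and keeps 150 − 124.065 = 25.935.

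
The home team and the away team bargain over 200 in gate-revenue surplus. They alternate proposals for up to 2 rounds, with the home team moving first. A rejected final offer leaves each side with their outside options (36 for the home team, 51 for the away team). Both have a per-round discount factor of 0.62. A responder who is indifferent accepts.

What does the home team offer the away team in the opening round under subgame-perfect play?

Round 2 (the away team proposes): the home team gets 36 if talks fail, so the away team offers 36 and keeps 164.
Round 1 (the home team proposes): the away team can get 164 next round, worth 0.62 × 164 = 101.68 now; the home team offers that and keeps 98.32.

101.68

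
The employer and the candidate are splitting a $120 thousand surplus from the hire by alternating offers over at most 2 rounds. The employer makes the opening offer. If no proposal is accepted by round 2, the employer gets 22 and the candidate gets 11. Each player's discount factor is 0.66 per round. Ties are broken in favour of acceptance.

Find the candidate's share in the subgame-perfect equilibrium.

64.68

Round 2 (the candidate proposes): the employer gets 22 if talks fail, so the candidate offers 22 and keeps 98.
Round 1 (the employer proposes): the candidate can get 98 next round, worth 0.66 × 98 = 64.68 now. The employer offers 64.68 and keeps 120 − 64.68 = 55.32.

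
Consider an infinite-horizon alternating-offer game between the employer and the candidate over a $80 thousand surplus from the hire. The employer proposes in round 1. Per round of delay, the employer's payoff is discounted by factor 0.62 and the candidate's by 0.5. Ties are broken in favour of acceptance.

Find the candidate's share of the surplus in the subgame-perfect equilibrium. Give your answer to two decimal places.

22.03

When the employer proposes, the candidate accepts any offer worth at least 0.5 times what the candidate would get by proposing next round; and vice versa.
This gives x = 80 − 0.5y and y = 80 − 0.62x, where x and y are each side's share when it proposes.
Hence (1 − 0.5·0.62)x = 80(1 − 0.5), i.e. 0.69·x = 40.
x ≈ 57.9710; the candidate's share is 80 − x ≈ 22.0290.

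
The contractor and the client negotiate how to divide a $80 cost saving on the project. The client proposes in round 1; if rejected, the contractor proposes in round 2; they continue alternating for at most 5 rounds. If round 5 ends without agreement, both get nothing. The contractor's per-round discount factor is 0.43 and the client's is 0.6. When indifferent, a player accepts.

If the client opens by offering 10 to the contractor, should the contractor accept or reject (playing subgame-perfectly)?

Work out the contractor's continuation value if the offer is rejected.
Round 5 (the client proposes): the contractor will accept anything ≥ 0, so the client offers 0 and keeps 80.
Round 4 (the contractor proposes): the client can get 80 next round, worth 0.6 × 80 = 48 now. The contractor offers 48 and keeps 80 − 48 = 32.
Round 3 (the client proposes): the contractor can get 32 next round, worth 0.43 × 32 = 13.76 now. The client offers 13.76 and keeps 80 − 13.76 = 66.24.
Round 2 (the contractor proposes): the client can get 66.24 next round, worth 0.6 × 66.24 = 39.744 now. The contractor offers 39.744 and keeps 80 − 39.744 = 40.256.
So by rejecting in round 1, the contractor gets 40.256 next round, worth 0.43 × 40.256 = 17.31008 now.
Offer 10 < 17.31008, so the contractor rejects.

Reject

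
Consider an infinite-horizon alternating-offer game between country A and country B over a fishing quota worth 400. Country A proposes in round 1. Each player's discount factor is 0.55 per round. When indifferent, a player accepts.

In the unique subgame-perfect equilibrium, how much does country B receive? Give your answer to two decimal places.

In a stationary SPE each proposer offers the other exactly their discounted continuation value.
If country A keeps x when proposing and country B keeps y when proposing, then x = 400 − 0.55y and y = 400 − 0.55x.
Solving: x = 400(1 − 0.55) / (1 − 0.55·0.55) = 180 / 0.6975 ≈ 258.0645.
Country B gets 400 − 258.0645 ≈ 141.9355.

141.94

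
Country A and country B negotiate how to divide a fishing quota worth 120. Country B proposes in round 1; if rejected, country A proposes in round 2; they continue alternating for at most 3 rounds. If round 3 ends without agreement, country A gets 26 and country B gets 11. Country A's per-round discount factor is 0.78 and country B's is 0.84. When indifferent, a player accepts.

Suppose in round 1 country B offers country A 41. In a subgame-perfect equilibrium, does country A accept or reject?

Round 3 (country B proposes): country A gets 26 if talks fail, so country B offers 26 and keeps 94.
Round 2 (country A proposes): country B can get 94 next round, worth 0.84 × 94 = 78.96 now, so country A offers 78.96, keeping 41.04.
So by rejecting in round 1, country A gets 41.04 next round, worth 0.78 × 41.04 = 32.0112 now.
Offer 41 ≥ 32.0112, so country A accepts.

Accept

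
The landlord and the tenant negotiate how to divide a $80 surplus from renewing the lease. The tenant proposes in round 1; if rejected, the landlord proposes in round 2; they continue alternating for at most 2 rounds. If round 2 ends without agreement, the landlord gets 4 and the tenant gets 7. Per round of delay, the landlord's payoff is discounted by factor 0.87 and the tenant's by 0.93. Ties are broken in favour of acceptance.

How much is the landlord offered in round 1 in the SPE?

Round 2 (the landlord proposes): the tenant gets 7 if talks fail, so the landlord offers 7 and keeps 73.
Round 1 (the tenant proposes): the landlord can get 73 next round, worth 0.87 × 73 = 63.51 now; the tenant offers that and keeps 16.49.

63.51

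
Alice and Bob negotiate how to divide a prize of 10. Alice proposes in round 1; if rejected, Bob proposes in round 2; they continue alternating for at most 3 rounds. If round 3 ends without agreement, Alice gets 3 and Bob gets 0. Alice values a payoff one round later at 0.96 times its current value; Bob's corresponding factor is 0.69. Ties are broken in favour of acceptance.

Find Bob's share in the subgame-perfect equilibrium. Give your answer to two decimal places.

Round 3 (Alice proposes): rejection yields 0 for Bob; Alice offers 0 and keeps 10.
Round 2 (Bob proposes): Alice can get 10 next round, worth 0.96 × 10 = 9.6 now, so Bob offers 9.6, keeping 0.4.
Round 1 (Alice proposes): Bob can get 0.4 next round, worth 0.69 × 0.4 = 0.276 now. Alice offers 0.276 and keeps 10 − 0.276 = 9.724.

0.28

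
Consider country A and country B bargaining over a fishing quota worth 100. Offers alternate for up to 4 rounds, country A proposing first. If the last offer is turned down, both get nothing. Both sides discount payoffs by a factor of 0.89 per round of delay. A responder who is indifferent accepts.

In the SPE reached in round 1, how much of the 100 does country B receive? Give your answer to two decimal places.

80.29

Round 4 (country B proposes): rejection yields 0 for country A; country B offers 0 and keeps 100.
Round 3 (country A proposes): country B can get 100 next round, worth 0.89 × 100 = 89 now, so country A offers 89, keeping 11.
Round 2 (country B proposes): country A can get 11 next round, worth 0.89 × 11 = 9.79 now. Country B offers 9.79 and keeps 100 − 9.79 = 90.21.
Round 1 (country A proposes): country B can get 90.21 next round, worth 0.89 × 90.21 = 80.2869 now; country A offers that and keeps 19.7131.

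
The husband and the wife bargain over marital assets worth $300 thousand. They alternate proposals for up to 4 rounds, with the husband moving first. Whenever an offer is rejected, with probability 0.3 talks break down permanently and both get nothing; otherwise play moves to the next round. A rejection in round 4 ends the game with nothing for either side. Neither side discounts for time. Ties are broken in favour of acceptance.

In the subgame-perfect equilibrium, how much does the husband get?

By backward induction:
Round 4 (the wife proposes): rejection yields 0 for the husband; the wife offers 0 and keeps 300.
Round 3 (the husband proposes): rejecting gives the wife an expected 0.7 × 300 = 210; the husband offers that and keeps 90.
Round 2 (the wife proposes): rejecting gives the husband an expected 0.7 × 90 = 63, so the wife offers 63, keeping 237.
Round 1 (the husband proposes): rejecting gives the wife an expected 0.7 × 237 = 165.9, so the husband offers 165.9, keeping 134.1.

134.1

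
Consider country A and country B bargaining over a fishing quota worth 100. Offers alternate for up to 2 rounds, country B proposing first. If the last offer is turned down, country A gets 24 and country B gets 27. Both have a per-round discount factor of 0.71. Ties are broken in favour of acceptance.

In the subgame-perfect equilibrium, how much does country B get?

Solve by backward induction from round 2.
Round 2 (country A proposes): country B gets 27 if talks fail, so country A offers 27 and keeps 73.
Round 1 (country B proposes): country A can get 73 next round, worth 0.71 × 73 = 51.83 now. Country B offers 51.83 and keeps 100 − 51.83 = 48.17.

48.17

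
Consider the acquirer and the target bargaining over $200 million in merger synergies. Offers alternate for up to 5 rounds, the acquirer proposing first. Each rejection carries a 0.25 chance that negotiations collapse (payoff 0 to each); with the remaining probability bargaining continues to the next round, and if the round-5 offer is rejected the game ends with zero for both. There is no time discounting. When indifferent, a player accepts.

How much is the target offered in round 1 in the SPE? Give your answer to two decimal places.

58.59

By backward induction:
Round 5 (the acquirer proposes): rejection yields 0 for the target; the acquirer offers 0 and keeps 200.
Round 4 (the target proposes): rejecting gives the acquirer an expected 0.75 × 200 = 150, so the target offers 150, keeping 50.
Round 3 (the acquirer proposes): rejecting gives the target an expected 0.75 × 50 = 37.5; the acquirer offers that and keeps 162.5.
Round 2 (the target proposes): rejecting gives the acquirer an expected 0.75 × 162.5 = 121.875; the target offers that and keeps 78.125.
Round 1 (the acquirer proposes): rejecting gives the target an expected 0.75 × 78.125 = 58.59375. The acquirer offers 58.59375 and keeps 200 − 58.59375 = 141.40625.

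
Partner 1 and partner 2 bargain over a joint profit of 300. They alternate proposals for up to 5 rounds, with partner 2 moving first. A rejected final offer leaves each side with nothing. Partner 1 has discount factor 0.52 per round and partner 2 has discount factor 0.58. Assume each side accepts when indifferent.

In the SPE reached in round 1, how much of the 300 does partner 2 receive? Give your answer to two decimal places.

214.72

Round 5 (partner 2 proposes): partner 1 will accept anything ≥ 0, so partner 2 offers 0 and keeps 300.
Round 4 (partner 1 proposes): partner 2 can get 300 next round, worth 0.58 × 300 = 174 now; partner 1 offers that and keeps 126.
Round 3 (partner 2 proposes): partner 1 can get 126 next round, worth 0.52 × 126 = 65.52 now, so partner 2 offers 65.52, keeping 234.48.
Round 2 (partner 1 proposes): partner 2 can get 234.48 next round, worth 0.58 × 234.48 = 135.9984 now; partner 1 offers that and keeps 164.0016.
Round 1 (partner 2 proposes): partner 1 can get 164.0016 next round, worth 0.52 × 164.0016 = 85.280832 now. Partner 2 offers 85.280832 and keeps 300 − 85.280832 = 214.719168.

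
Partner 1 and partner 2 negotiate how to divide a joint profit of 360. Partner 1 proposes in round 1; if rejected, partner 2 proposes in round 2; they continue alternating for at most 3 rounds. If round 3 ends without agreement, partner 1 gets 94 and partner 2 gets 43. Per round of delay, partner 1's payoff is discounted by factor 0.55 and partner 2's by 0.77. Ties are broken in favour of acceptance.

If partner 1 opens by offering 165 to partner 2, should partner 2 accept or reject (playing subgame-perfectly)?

Work out partner 2's continuation value if the offer is rejected.
Round 3 (partner 1 proposes): partner 2 gets 43 if talks fail, so partner 1 offers 43 and keeps 317.
Round 2 (partner 2 proposes): partner 1 can get 317 next round, worth 0.55 × 317 = 174.35 now, so partner 2 offers 174.35, keeping 185.65.
So by rejecting in round 1, partner 2 gets 185.65 next round, worth 0.77 × 185.65 = 142.9505 now.
Offer 165 ≥ 142.9505, so partner 2 accepts.

Accept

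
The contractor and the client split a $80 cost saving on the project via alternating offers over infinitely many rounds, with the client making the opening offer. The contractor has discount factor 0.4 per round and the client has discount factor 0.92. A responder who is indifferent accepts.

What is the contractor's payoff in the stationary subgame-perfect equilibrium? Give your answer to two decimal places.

4.05

When the client proposes, the contractor accepts any offer worth at least 0.4 times what the contractor would get by proposing next round; and vice versa.
This gives x = 80 − 0.4y and y = 80 − 0.92x, where x and y are each side's share when it proposes.
Hence (1 − 0.4·0.92)x = 80(1 − 0.4), i.e. 0.632·x = 48.
x ≈ 75.9494; the contractor's share is 80 − x ≈ 4.0506.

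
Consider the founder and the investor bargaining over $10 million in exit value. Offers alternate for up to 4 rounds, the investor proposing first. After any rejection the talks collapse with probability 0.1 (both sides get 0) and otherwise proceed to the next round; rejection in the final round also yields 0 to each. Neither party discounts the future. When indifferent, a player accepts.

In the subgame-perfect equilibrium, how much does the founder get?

Round 4 (the founder proposes): rejection yields 0 for the investor; the founder offers 0 and keeps 10.
Round 3 (the investor proposes): rejecting gives the founder an expected 0.9 × 10 = 9, so the investor offers 9, keeping 1.
Round 2 (the founder proposes): rejecting gives the investor an expected 0.9 × 1 = 0.9, so the founder offers 0.9, keeping 9.1.
Round 1 (the investor proposes): rejecting gives the founder an expected 0.9 × 9.1 = 8.19, so the investor offers 8.19, keeping 1.81.

8.19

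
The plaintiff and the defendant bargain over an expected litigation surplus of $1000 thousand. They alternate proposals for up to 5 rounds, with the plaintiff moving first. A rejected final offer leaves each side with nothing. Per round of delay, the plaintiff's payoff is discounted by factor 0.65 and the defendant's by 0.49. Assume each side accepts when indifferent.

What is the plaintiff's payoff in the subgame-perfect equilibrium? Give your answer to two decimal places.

773.88

Solve by backward induction from round 5.
Round 5 (the plaintiff proposes): rejection yields 0 for the defendant; the plaintiff offers 0 and keeps 1000.
Round 4 (the defendant proposes): the plaintiff can get 1000 next round, worth 0.65 × 1000 = 650 now, so the defendant offers 650, keeping 350.
Round 3 (the plaintiff proposes): the defendant can get 350 next round, worth 0.49 × 350 = 171.5 now. The plaintiff offers 171.5 and keeps 1000 − 171.5 = 828.5.
Round 2 (the defendant proposes): the plaintiff can get 828.5 next round, worth 0.65 × 828.5 = 538.525 now, so the defendant offers 538.525, keeping 461.475.
Round 1 (the plaintiff proposes): the defendant can get 461.475 next round, worth 0.49 × 461.475 = 226.12275 now, so the plaintiff offers 226.12275, keeping 773.87725.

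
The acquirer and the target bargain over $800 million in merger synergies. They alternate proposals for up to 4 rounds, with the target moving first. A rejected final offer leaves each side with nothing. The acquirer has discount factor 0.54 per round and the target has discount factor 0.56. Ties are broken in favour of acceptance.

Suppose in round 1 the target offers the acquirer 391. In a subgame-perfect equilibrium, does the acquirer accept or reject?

Accept

Work out the acquirer's continuation value if the offer is rejected.
Round 4 (the acquirer proposes): rejection yields 0 for the target; the acquirer offers 0 and keeps 800.
Round 3 (the target proposes): the acquirer can get 800 next round, worth 0.54 × 800 = 432 now. The target offers 432 and keeps 800 − 432 = 368.
Round 2 (the acquirer proposes): the target can get 368 next round, worth 0.56 × 368 = 206.08 now, so the acquirer offers 206.08, keeping 593.92.
So by rejecting in round 1, the acquirer gets 593.92 next round, worth 0.54 × 593.92 = 320.7168 now.
Offer 391 ≥ 320.7168, so the acquirer accepts.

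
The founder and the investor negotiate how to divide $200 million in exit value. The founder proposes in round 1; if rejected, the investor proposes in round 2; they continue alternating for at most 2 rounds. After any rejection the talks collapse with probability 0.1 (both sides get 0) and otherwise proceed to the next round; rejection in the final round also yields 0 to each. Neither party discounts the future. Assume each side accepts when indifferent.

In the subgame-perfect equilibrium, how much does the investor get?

180

By backward induction:
Round 2 (the investor proposes): rejection yields 0 for the founder; the investor offers 0 and keeps 200.
Round 1 (the founder proposes): rejecting gives the investor an expected 0.9 × 200 = 180, so the founder offers 180, keeping 20.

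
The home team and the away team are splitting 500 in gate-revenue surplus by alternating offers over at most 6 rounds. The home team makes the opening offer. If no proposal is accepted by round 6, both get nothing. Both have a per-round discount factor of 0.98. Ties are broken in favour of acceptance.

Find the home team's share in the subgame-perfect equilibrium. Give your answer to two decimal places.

28.83

Round 6 (the away team proposes): the home team will accept anything ≥ 0, so the away team offers 0 and keeps 500.
Round 5 (the home team proposes): the away team can get 500 next round, worth 0.98 × 500 = 490 now. The home team offers 490 and keeps 500 − 490 = 10.
Round 4 (the away team proposes): the home team can get 10 next round, worth 0.98 × 10 = 9.8 now, so the away team offers 9.8, keeping 490.2.
Round 3 (the home team proposes): the away team can get 490.2 next round, worth 0.98 × 490.2 = 480.396 now. The home team offers 480.396 and keeps 500 − 480.396 = 19.604.
Round 2 (the away team proposes): the home team can get 19.604 next round, worth 0.98 × 19.604 = 19.21192 now; the away team offers that and keeps 480.78808.
Round 1 (the home team proposes): the away team can get 480.78808 next round, worth 0.98 × 480.78808 = 471.1723184 now. The home team offers 471.1723184 and keeps 500 − 471.1723184 = 28.8276816.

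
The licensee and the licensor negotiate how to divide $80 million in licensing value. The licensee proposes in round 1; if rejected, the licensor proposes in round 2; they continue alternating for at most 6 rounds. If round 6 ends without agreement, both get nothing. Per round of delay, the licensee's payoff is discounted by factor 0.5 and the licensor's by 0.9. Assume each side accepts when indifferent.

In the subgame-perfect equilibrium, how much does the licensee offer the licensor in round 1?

66.78

Round 6 (the licensor proposes): rejection yields 0 for the licensee; the licensor offers 0 and keeps 80.
Round 5 (the licensee proposes): the licensor can get 80 next round, worth 0.9 × 80 = 72 now, so the licensee offers 72, keeping 8.
Round 4 (the licensor proposes): the licensee can get 8 next round, worth 0.5 × 8 = 4 now. The licensor offers 4 and keeps 80 − 4 = 76.
Round 3 (the licensee proposes): the licensor can get 76 next round, worth 0.9 × 76 = 68.4 now. The licensee offers 68.4 and keeps 80 − 68.4 = 11.6.
Round 2 (the licensor proposes): the licensee can get 11.6 next round, worth 0.5 × 11.6 = 5.8 now. The licensor offers 5.8 and keeps 80 − 5.8 = 74.2.
Round 1 (the licensee proposes): the licensor can get 74.2 next round, worth 0.9 × 74.2 = 66.78 now, so the licensee offers 66.78, keeping 13.22.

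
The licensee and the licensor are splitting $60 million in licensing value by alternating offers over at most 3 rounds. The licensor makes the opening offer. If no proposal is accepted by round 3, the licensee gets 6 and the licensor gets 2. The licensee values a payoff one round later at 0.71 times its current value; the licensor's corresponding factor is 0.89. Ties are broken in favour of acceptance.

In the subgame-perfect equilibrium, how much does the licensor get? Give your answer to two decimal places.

51.52

Round 3 (the licensor proposes): the licensee gets 6 if talks fail, so the licensor offers 6 and keeps 54.
Round 2 (the licensee proposes): the licensor can get 54 next round, worth 0.89 × 54 = 48.06 now. The licensee offers 48.06 and keeps 60 − 48.06 = 11.94.
Round 1 (the licensor proposes): the licensee can get 11.94 next round, worth 0.71 × 11.94 = 8.4774 now. The licensor offers 8.4774 and keeps 60 − 8.4774 = 51.5226.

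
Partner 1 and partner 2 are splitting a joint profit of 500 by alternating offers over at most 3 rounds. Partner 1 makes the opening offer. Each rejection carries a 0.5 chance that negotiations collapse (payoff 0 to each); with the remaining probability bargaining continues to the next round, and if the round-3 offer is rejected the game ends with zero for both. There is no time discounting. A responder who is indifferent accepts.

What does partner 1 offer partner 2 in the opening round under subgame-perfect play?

125

Round 3 (partner 1 proposes): partner 2 will accept anything ≥ 0, so partner 1 offers 0 and keeps 500.
Round 2 (partner 2 proposes): rejecting gives partner 1 an expected 0.5 × 500 = 250; partner 2 offers that and keeps 250.
Round 1 (partner 1 proposes): rejecting gives partner 2 an expected 0.5 × 250 = 125; partner 1 offers that and keeps 375.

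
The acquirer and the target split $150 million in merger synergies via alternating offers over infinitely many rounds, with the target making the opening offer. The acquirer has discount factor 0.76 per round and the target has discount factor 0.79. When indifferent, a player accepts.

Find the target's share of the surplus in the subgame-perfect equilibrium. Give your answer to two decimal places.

90.09

Let x be the target's share when the target proposes and y be the acquirer's share when the acquirer proposes.
The acquirer accepts iff offered ≥ 0.76·y, so x = 150 − 0.76y. Symmetrically y = 150 − 0.79x.
Substituting: x = 150 − 0.76(150 − 0.79x), giving x(1 − 0.79·0.76) = 150(1 − 0.76).
So x = 150 × 0.24 / 0.3996 ≈ 90.0901, and the acquirer receives 150 − x ≈ 59.9099.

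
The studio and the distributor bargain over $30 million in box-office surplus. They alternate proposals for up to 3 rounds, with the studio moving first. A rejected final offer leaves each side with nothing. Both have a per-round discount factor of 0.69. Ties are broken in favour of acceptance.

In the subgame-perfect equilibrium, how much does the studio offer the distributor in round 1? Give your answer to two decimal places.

6.42

Work backward from the last round.
Round 3 (the studio proposes): the distributor will accept anything ≥ 0, so the studio offers 0 and keeps 30.
Round 2 (the distributor proposes): the studio can get 30 next round, worth 0.69 × 30 = 20.7 now, so the distributor offers 20.7, keeping 9.3.
Round 1 (the studio proposes): the distributor can get 9.3 next round, worth 0.69 × 9.3 = 6.417 now, so the studio offers 6.417, keeping 23.583.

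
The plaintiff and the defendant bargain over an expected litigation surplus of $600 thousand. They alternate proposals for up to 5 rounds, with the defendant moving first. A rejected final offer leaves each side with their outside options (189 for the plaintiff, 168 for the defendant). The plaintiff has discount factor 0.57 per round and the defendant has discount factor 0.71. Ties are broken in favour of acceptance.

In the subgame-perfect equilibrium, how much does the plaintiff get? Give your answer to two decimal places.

By backward induction:
Round 5 (the defendant proposes): the plaintiff gets 189 if talks fail, so the defendant offers 189 and keeps 411.
Round 4 (the plaintiff proposes): the defendant can get 411 next round, worth 0.71 × 411 = 291.81 now. The plaintiff offers 291.81 and keeps 600 − 291.81 = 308.19.
Round 3 (the defendant proposes): the plaintiff can get 308.19 next round, worth 0.57 × 308.19 = 175.6683 now. The defendant offers 175.6683 and keeps 600 − 175.6683 = 424.3317.
Round 2 (the plaintiff proposes): the defendant can get 424.3317 next round, worth 0.71 × 424.3317 = 301.275507 now; the plaintiff offers that and keeps 298.724493.
Round 1 (the defendant proposes): the plaintiff can get 298.724493 next round, worth 0.57 × 298.724493 = 170.27296101 now. The defendant offers 170.27296101 and keeps 600 − 170.27296101 = 429.72703899.

170.27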